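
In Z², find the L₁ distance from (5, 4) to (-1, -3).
13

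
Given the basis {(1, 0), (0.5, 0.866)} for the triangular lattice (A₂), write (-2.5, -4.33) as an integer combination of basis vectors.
-5b₂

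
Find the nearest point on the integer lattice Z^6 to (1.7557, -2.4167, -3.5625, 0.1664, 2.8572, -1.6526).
(2, -2, -4, 0, 3, -2)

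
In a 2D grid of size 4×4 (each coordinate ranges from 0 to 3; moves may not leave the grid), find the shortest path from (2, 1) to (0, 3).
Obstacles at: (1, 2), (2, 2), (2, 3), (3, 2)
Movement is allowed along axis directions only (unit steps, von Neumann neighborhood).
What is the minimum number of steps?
4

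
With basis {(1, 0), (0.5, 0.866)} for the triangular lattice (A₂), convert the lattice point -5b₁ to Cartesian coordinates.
(-5, 0)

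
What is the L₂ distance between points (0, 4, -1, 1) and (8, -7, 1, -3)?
14.3178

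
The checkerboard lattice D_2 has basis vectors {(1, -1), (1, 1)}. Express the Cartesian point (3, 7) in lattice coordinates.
-2b₁ + 5b₂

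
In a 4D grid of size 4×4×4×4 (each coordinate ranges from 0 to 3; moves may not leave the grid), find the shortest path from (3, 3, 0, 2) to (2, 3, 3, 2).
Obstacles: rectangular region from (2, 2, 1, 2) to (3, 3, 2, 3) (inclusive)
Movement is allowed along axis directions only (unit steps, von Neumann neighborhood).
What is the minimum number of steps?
6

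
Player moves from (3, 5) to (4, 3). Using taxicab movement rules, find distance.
3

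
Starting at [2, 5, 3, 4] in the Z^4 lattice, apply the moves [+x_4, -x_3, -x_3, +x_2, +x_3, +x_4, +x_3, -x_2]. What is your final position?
(2, 5, 3, 6)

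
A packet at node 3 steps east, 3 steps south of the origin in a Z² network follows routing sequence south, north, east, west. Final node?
(3, -3)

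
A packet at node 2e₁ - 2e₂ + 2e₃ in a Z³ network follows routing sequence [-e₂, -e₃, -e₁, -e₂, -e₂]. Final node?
(1, -5, 1)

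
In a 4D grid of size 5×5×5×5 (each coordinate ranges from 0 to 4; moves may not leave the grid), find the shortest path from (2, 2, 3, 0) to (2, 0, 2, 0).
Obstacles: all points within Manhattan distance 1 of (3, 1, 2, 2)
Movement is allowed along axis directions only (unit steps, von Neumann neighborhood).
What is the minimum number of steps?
3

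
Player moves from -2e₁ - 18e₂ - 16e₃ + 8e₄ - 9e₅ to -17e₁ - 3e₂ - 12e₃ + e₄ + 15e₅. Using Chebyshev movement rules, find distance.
24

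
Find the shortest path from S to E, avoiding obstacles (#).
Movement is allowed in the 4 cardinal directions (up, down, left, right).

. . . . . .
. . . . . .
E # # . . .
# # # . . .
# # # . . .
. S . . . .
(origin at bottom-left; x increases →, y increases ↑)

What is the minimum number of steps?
10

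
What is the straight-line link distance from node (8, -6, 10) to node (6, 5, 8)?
11.3578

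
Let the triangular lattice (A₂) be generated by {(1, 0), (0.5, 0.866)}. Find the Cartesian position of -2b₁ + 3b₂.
(-0.5, 2.598)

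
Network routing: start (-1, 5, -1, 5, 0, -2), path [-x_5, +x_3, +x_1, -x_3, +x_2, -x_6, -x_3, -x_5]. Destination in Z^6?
(0, 6, -2, 5, -2, -3)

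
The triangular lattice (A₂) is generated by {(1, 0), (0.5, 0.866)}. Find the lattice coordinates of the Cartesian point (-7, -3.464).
-5b₁ - 4b₂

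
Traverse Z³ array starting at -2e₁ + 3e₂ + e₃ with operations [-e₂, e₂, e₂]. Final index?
(-2, 4, 1)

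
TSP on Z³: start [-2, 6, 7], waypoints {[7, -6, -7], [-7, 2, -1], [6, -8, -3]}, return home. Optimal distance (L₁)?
84
(one optimal route: (-2, 6, 7) → (7, -6, -7) → (6, -8, -3) → (-7, 2, -1) → (-2, 6, 7))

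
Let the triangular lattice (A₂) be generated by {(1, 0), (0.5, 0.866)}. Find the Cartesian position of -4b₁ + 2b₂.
(-3, 1.732)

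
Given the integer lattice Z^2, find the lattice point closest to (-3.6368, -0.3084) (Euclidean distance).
(-4, 0)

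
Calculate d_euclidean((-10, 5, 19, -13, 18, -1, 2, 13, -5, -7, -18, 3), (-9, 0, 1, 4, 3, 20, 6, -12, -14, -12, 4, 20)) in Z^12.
53.1507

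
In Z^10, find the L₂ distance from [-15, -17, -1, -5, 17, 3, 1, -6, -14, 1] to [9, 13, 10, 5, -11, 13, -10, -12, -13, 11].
53.2823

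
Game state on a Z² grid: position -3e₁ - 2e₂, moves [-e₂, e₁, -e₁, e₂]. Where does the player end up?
(-3, -2)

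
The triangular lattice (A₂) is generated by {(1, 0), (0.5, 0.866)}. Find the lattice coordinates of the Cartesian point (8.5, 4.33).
6b₁ + 5b₂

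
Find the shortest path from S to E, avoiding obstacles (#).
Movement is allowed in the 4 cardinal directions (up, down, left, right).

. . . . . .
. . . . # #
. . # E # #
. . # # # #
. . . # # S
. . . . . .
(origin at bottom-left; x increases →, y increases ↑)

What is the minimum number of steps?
12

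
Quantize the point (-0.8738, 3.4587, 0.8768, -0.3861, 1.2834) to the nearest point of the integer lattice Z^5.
(-1, 3, 1, 0, 1)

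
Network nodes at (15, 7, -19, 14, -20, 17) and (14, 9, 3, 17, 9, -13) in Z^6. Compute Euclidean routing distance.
47.3181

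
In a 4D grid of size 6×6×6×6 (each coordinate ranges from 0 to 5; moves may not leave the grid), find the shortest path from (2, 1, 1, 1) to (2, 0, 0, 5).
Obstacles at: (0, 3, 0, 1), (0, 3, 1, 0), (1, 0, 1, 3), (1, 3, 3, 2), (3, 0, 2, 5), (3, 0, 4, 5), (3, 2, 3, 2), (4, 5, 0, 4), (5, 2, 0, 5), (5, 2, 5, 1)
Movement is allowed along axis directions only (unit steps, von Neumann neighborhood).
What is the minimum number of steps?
6
(one shortest path: (2, 1, 1, 1) → (2, 0, 1, 1) → (2, 0, 0, 1) → (2, 0, 0, 2) → (2, 0, 0, 3) → (2, 0, 0, 4) → (2, 0, 0, 5))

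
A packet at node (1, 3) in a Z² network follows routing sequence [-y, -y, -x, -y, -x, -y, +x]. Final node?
(0, -1)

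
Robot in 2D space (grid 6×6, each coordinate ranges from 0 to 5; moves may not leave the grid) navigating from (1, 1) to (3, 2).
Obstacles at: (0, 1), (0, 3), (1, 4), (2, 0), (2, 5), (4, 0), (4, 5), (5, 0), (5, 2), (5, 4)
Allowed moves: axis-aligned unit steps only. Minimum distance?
3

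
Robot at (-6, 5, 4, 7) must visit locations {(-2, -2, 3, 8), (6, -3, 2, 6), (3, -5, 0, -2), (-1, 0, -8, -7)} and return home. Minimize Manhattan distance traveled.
98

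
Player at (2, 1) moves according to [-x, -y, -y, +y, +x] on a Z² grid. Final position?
(2, 0)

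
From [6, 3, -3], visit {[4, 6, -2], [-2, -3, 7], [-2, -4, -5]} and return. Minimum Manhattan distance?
60
(one optimal route: (6, 3, -3) → (4, 6, -2) → (-2, -3, 7) → (-2, -4, -5) → (6, 3, -3))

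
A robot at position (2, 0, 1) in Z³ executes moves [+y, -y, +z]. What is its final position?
(2, 0, 2)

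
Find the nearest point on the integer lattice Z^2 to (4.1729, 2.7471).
(4, 3)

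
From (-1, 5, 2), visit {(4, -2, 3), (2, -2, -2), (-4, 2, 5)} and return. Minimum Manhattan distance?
44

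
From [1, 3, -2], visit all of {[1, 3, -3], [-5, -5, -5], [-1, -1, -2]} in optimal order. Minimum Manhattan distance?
19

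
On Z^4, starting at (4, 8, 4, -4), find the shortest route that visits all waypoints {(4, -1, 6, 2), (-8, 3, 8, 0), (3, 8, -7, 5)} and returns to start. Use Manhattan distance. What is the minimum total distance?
92
(one optimal route: (4, 8, 4, -4) → (-8, 3, 8, 0) → (4, -1, 6, 2) → (3, 8, -7, 5) → (4, 8, 4, -4))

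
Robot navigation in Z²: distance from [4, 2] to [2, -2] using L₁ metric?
6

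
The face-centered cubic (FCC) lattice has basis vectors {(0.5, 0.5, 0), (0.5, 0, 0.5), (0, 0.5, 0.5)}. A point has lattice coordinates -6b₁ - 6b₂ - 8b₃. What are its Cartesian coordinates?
(-6, -7, -7)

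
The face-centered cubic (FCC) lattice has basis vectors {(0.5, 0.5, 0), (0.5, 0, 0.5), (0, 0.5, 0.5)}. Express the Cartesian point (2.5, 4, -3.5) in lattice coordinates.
10b₁ - 5b₂ - 2b₃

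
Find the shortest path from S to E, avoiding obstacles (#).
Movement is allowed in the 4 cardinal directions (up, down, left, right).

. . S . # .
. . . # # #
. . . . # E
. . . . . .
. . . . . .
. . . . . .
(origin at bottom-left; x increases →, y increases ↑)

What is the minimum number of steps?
7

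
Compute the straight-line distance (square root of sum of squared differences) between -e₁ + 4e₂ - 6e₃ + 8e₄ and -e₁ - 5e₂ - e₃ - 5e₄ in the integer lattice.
16.5831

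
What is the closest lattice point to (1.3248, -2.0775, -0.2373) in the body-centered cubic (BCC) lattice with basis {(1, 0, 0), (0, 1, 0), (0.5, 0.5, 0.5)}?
(1, -2, 0)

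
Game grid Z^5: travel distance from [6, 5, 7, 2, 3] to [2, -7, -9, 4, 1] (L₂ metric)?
20.5913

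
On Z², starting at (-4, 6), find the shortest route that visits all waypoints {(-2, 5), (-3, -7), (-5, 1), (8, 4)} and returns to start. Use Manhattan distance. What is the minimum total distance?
52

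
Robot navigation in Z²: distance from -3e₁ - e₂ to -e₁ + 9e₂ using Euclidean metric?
10.198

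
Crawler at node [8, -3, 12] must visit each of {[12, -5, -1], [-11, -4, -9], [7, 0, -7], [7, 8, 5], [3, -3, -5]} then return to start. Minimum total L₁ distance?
116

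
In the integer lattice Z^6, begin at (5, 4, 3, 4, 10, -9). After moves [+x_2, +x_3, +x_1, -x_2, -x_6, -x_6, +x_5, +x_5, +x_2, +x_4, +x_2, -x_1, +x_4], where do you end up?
(5, 6, 4, 6, 12, -11)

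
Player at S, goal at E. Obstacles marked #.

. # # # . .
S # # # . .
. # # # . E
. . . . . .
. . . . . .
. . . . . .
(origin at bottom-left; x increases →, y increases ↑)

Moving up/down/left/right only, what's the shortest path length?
8
(one shortest path: (0, 4) → (0, 3) → (0, 2) → (1, 2) → (2, 2) → (3, 2) → (4, 2) → (5, 2) → (5, 3))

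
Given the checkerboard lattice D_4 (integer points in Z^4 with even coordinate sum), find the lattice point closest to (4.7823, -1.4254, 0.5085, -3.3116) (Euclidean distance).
(5, -1, 1, -3)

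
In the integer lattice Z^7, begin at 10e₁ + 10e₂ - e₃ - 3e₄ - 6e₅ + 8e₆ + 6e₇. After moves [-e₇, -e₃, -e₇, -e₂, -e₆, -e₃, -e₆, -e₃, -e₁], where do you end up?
(9, 9, -4, -3, -6, 6, 4)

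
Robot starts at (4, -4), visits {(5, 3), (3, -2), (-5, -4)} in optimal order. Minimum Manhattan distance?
25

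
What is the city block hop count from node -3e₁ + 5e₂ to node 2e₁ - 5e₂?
15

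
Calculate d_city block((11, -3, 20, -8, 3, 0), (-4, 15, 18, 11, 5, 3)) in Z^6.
59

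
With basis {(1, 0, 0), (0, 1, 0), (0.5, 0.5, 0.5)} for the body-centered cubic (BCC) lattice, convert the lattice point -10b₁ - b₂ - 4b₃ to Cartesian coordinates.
(-12, -3, -2)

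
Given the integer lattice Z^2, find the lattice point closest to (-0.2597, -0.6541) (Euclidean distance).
(0, -1)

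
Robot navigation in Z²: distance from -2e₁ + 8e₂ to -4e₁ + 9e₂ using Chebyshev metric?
2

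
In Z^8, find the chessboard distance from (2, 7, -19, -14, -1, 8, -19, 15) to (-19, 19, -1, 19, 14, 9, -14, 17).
33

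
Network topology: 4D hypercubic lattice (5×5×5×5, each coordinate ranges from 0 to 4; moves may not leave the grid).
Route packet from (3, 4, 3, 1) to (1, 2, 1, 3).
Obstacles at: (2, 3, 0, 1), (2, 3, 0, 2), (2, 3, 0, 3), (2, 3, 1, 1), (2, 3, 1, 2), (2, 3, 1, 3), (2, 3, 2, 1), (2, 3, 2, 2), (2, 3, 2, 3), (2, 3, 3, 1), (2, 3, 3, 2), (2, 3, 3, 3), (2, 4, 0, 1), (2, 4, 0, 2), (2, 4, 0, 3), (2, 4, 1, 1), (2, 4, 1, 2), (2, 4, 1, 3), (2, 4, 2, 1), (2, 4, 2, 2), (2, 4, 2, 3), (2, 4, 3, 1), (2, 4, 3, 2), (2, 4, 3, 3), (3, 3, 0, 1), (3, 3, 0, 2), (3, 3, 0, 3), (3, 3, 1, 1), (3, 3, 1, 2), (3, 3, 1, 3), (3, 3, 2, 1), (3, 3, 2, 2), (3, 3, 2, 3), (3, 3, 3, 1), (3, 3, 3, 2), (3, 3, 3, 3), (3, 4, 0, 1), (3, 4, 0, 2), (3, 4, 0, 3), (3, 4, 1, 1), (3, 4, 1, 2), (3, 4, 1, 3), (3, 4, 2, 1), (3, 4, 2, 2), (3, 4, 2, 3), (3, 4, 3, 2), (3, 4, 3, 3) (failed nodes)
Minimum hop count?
10
(one shortest path: (3, 4, 3, 1) → (4, 4, 3, 1) → (4, 3, 3, 1) → (4, 2, 3, 1) → (3, 2, 3, 1) → (2, 2, 3, 1) → (1, 2, 3, 1) → (1, 2, 2, 1) → (1, 2, 1, 1) → (1, 2, 1, 2) → (1, 2, 1, 3))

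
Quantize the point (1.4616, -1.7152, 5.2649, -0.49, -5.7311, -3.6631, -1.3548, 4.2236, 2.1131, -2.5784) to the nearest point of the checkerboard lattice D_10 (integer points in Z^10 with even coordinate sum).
(1, -2, 5, 0, -6, -4, -1, 4, 2, -3)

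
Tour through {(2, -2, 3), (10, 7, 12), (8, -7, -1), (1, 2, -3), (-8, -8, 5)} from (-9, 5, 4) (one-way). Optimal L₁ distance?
91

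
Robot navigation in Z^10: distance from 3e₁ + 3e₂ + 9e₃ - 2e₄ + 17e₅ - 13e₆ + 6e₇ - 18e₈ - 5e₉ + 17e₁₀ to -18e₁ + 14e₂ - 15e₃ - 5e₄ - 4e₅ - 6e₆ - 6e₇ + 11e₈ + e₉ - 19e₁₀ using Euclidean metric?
62.8808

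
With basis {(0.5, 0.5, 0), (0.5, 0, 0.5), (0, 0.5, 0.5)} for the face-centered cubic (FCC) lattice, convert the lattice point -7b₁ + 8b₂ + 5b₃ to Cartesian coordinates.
(0.5, -1, 6.5)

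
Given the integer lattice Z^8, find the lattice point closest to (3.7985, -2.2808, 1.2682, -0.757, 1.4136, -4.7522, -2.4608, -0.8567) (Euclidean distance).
(4, -2, 1, -1, 1, -5, -2, -1)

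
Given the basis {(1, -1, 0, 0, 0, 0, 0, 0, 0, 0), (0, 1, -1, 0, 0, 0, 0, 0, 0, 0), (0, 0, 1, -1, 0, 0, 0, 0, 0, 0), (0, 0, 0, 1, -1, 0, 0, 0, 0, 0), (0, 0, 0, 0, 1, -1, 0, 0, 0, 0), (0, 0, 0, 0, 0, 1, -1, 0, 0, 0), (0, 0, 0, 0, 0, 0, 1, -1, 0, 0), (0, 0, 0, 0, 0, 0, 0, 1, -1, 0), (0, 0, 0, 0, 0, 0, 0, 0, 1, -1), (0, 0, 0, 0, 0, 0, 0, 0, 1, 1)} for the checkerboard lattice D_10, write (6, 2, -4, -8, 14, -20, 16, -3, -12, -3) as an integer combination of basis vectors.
6b₁ + 8b₂ + 4b₃ - 4b₄ + 10b₅ - 10b₆ + 6b₇ + 3b₈ - 3b₉ - 6b₁₀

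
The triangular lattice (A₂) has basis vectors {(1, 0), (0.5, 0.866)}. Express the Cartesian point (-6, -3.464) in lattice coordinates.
-4b₁ - 4b₂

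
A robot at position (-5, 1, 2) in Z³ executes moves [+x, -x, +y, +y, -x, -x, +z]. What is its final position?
(-7, 3, 3)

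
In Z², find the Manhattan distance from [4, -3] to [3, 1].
5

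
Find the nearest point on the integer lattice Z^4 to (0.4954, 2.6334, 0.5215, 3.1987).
(0, 3, 1, 3)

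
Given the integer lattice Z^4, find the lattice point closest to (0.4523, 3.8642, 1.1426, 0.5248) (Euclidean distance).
(0, 4, 1, 1)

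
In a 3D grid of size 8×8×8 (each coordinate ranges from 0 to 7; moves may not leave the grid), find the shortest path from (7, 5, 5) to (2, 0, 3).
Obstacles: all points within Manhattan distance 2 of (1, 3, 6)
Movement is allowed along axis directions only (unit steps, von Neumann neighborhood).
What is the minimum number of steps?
12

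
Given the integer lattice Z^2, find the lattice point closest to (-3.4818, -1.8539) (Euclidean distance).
(-3, -2)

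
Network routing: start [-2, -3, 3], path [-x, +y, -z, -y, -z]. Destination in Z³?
(-3, -3, 1)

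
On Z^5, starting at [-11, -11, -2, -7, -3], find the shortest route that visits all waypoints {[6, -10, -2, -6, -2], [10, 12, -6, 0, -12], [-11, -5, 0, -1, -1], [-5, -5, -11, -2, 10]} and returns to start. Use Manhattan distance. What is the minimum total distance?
172
(one optimal route: (-11, -11, -2, -7, -3) → (6, -10, -2, -6, -2) → (10, 12, -6, 0, -12) → (-5, -5, -11, -2, 10) → (-11, -5, 0, -1, -1) → (-11, -11, -2, -7, -3))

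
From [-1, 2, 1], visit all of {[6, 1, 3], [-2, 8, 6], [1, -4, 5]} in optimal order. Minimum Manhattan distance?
38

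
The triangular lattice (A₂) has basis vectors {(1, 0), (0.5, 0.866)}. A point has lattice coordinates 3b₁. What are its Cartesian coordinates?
(3, 0)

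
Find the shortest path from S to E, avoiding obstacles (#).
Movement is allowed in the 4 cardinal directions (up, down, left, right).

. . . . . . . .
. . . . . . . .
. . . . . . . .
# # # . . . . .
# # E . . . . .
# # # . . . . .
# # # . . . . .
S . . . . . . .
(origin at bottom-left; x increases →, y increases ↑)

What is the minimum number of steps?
7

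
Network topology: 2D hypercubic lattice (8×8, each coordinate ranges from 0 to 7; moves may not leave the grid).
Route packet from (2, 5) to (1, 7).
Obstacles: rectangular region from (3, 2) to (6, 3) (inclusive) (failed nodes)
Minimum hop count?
3
(one shortest path: (2, 5) → (1, 5) → (1, 6) → (1, 7))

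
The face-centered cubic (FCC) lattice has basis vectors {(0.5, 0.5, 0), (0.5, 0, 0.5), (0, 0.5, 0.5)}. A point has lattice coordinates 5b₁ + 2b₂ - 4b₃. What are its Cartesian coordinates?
(3.5, 0.5, -1)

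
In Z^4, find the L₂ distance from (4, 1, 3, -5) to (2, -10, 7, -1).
12.53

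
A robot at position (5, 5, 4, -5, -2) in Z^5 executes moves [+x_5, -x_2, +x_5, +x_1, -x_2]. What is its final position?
(6, 3, 4, -5, 0)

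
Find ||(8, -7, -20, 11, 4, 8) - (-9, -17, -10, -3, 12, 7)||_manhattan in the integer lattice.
60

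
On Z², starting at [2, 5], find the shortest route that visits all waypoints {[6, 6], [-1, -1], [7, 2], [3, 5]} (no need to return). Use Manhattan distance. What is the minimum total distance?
21
(one optimal route: (2, 5) → (3, 5) → (6, 6) → (7, 2) → (-1, -1))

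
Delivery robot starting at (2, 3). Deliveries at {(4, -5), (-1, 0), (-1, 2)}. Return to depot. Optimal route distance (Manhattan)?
26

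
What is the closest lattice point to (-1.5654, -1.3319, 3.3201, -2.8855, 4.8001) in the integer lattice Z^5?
(-2, -1, 3, -3, 5)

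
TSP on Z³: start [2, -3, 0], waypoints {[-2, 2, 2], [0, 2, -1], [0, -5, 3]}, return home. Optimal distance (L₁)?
30
(one optimal route: (2, -3, 0) → (0, 2, -1) → (-2, 2, 2) → (0, -5, 3) → (2, -3, 0))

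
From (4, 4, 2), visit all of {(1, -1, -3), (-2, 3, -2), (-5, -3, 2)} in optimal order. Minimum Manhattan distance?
32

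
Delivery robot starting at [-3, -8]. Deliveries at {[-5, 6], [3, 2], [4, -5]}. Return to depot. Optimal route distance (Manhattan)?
46
(one optimal route: (-3, -8) → (-5, 6) → (3, 2) → (4, -5) → (-3, -8))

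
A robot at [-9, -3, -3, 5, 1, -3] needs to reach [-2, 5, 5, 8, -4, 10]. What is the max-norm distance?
13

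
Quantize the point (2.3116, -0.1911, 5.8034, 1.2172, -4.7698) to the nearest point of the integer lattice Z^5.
(2, 0, 6, 1, -5)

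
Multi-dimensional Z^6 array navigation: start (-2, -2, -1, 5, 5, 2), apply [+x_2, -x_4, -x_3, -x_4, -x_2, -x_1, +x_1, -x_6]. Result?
(-2, -2, -2, 3, 5, 1)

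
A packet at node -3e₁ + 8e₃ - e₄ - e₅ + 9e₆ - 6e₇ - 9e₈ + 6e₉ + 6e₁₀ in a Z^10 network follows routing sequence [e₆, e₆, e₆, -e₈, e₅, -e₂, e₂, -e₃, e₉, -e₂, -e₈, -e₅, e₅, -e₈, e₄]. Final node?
(-3, -1, 7, 0, 0, 12, -6, -12, 7, 6)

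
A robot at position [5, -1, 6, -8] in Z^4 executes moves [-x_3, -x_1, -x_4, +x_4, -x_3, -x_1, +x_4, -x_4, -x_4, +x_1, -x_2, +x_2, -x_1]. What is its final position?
(3, -1, 4, -9)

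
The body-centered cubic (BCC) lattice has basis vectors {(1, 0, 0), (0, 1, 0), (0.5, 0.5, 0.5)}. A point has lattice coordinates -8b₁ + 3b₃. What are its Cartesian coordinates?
(-6.5, 1.5, 1.5)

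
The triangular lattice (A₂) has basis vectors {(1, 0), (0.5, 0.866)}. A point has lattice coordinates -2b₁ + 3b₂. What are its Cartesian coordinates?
(-0.5, 2.598)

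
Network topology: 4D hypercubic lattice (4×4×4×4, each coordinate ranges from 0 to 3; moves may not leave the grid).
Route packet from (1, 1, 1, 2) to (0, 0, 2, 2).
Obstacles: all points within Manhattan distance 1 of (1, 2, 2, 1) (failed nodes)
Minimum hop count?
3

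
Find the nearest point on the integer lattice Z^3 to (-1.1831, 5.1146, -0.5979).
(-1, 5, -1)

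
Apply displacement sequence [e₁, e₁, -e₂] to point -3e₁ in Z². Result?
(-1, -1)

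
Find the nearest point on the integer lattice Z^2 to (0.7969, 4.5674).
(1, 5)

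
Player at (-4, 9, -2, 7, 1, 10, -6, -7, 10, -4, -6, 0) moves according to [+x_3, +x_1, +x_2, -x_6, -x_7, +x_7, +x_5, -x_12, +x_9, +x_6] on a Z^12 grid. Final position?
(-3, 10, -1, 7, 2, 10, -6, -7, 11, -4, -6, -1)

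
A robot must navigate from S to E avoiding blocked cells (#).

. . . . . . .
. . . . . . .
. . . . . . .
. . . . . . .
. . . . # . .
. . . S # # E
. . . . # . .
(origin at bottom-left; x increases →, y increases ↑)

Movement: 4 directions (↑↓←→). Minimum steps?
7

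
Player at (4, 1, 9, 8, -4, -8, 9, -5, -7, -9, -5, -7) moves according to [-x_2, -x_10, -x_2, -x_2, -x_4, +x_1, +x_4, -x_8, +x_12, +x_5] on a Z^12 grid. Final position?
(5, -2, 9, 8, -3, -8, 9, -6, -7, -10, -5, -6)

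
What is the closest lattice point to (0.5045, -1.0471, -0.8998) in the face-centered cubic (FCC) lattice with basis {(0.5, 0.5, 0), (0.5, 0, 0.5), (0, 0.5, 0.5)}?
(0.5, -1, -0.5)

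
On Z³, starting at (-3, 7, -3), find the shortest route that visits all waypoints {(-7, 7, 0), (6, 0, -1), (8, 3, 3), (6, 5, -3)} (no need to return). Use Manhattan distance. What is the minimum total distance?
41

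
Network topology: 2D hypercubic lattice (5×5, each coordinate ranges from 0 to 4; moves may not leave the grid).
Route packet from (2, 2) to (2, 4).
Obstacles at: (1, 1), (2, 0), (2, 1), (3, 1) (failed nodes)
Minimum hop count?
2
(one shortest path: (2, 2) → (2, 3) → (2, 4))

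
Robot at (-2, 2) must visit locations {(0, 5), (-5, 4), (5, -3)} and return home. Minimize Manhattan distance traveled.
36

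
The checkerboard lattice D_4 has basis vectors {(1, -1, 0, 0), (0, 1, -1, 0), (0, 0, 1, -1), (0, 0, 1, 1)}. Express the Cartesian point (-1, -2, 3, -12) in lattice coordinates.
-b₁ - 3b₂ + 6b₃ - 6b₄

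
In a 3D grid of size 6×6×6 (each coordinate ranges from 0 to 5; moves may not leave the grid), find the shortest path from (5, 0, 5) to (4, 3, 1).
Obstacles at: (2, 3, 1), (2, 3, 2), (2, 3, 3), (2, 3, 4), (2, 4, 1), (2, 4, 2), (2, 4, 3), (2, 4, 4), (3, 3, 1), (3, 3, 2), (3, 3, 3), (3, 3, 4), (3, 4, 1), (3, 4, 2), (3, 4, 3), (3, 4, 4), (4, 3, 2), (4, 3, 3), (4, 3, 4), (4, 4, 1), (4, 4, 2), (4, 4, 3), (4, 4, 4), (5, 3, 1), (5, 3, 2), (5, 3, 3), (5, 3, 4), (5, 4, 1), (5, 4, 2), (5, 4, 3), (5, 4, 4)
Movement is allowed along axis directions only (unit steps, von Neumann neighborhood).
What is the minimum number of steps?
8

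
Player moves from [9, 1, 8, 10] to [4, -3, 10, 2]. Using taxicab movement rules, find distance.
19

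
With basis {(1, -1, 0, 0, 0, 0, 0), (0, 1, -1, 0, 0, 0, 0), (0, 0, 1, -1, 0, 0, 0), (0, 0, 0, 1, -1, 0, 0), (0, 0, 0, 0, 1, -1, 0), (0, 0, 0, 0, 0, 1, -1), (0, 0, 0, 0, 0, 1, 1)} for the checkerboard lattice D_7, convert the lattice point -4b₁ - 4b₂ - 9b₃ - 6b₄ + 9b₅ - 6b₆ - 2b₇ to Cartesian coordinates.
(-4, 0, -5, 3, 15, -17, 4)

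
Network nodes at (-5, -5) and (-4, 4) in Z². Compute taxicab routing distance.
10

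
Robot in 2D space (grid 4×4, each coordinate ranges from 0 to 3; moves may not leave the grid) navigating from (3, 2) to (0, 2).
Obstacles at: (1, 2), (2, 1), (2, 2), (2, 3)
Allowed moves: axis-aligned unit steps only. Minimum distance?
7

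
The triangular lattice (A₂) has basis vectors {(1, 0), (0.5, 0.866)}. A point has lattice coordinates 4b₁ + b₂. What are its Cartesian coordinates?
(4.5, 0.866)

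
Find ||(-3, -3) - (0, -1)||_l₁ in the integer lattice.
5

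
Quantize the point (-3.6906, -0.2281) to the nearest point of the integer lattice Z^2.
(-4, 0)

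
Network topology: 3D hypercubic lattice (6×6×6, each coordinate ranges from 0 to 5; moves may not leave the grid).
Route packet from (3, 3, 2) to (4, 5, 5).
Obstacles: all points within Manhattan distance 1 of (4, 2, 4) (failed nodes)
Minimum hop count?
6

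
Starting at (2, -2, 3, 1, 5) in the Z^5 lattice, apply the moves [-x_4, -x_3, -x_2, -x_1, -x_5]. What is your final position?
(1, -3, 2, 0, 4)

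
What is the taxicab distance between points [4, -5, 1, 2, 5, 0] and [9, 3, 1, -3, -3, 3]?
29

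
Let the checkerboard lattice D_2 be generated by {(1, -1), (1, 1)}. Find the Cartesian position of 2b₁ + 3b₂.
(5, 1)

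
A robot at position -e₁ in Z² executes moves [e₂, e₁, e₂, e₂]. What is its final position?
(0, 3)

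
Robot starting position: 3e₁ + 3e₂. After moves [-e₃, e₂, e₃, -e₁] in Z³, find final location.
(2, 4, 0)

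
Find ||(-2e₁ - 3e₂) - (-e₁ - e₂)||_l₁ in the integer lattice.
3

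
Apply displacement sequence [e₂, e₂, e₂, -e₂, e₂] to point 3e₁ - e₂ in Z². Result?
(3, 2)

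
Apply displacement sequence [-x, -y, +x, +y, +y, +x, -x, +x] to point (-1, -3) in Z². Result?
(0, -2)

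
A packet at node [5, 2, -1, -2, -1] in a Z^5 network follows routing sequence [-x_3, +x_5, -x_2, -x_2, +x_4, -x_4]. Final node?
(5, 0, -2, -2, 0)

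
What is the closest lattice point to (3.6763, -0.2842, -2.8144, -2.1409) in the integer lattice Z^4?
(4, 0, -3, -2)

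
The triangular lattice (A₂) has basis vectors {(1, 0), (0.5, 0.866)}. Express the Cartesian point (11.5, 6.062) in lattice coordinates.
8b₁ + 7b₂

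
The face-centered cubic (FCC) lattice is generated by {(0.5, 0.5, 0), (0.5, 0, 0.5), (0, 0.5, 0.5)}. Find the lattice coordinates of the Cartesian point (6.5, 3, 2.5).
7b₁ + 6b₂ - b₃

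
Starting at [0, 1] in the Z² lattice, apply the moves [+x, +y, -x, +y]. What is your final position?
(0, 3)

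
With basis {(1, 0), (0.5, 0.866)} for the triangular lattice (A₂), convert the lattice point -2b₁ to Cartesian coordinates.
(-2, 0)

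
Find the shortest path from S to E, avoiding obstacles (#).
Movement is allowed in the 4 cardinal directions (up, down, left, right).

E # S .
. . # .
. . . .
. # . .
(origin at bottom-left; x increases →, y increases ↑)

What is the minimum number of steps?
8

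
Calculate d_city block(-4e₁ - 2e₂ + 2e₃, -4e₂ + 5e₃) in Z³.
9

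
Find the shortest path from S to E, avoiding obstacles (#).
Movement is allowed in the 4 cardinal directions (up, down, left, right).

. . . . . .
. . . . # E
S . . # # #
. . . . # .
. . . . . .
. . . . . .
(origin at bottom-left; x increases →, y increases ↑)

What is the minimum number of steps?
8
(one shortest path: (0, 3) → (1, 3) → (2, 3) → (2, 4) → (3, 4) → (3, 5) → (4, 5) → (5, 5) → (5, 4))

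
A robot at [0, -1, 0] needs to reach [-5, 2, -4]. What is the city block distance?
12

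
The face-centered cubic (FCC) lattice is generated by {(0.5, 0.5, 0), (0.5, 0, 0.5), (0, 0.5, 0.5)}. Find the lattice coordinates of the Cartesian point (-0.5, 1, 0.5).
-b₂ + 2b₃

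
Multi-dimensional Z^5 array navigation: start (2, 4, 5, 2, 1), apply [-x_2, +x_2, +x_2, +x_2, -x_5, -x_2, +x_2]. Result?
(2, 6, 5, 2, 0)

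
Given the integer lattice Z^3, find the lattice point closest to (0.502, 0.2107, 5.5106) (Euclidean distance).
(1, 0, 6)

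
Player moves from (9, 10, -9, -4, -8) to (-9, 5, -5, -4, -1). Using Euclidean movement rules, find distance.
20.347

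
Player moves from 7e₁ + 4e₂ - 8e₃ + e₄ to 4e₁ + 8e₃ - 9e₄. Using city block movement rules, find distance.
33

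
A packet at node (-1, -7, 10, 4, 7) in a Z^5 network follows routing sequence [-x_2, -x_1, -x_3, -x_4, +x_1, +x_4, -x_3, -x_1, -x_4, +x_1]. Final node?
(-1, -8, 8, 3, 7)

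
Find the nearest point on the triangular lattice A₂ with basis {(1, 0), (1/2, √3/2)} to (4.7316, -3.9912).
(4.5, -4.33)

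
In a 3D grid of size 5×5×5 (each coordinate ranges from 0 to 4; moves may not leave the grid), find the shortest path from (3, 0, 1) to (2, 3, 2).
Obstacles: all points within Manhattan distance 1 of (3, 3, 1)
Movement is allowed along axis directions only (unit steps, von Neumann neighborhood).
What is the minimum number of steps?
5
(one shortest path: (3, 0, 1) → (2, 0, 1) → (2, 1, 1) → (2, 2, 1) → (2, 2, 2) → (2, 3, 2))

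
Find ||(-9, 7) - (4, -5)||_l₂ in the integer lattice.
17.6918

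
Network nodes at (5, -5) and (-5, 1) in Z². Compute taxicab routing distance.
16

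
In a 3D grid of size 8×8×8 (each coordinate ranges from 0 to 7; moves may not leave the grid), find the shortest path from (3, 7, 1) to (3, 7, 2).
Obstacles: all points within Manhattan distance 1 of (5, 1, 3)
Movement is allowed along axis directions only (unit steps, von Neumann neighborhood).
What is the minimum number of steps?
1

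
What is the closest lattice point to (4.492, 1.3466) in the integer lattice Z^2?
(4, 1)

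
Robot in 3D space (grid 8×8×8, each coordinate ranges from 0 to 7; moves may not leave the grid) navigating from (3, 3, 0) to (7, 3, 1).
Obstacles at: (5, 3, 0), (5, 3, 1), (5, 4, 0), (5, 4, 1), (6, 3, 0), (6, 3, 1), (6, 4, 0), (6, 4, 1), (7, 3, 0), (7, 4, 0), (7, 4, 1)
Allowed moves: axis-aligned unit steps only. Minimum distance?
7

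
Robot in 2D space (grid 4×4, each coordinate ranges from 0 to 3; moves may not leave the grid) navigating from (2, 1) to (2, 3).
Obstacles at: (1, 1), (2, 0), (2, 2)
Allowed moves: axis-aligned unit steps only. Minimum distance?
4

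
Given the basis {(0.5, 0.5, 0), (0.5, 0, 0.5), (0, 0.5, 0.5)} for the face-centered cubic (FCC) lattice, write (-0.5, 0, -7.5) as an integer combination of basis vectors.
7b₁ - 8b₂ - 7b₃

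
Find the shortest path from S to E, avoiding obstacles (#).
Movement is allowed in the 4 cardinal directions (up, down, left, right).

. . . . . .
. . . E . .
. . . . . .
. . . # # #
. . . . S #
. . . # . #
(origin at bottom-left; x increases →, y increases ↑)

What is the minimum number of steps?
6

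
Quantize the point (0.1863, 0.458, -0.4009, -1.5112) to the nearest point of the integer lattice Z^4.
(0, 0, 0, -2)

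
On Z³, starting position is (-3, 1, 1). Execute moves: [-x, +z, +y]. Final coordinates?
(-4, 2, 2)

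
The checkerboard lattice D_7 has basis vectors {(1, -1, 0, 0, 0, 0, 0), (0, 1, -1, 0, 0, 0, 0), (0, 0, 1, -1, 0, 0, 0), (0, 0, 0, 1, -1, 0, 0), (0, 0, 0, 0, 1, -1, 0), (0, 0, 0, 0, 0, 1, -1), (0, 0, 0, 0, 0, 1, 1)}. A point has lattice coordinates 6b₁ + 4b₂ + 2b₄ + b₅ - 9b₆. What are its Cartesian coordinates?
(6, -2, -4, 2, -1, -10, 9)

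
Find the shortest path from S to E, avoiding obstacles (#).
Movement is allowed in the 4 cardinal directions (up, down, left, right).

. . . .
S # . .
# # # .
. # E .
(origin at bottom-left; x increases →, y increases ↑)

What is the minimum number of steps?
8
(one shortest path: (0, 2) → (0, 3) → (1, 3) → (2, 3) → (3, 3) → (3, 2) → (3, 1) → (3, 0) → (2, 0))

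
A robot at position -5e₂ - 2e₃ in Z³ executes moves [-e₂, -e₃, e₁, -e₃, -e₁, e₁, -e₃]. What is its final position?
(1, -6, -5)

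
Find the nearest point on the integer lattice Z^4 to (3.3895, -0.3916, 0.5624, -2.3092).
(3, 0, 1, -2)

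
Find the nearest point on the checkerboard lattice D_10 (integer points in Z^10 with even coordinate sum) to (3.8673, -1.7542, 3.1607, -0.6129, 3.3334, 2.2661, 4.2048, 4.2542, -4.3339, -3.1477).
(4, -2, 3, -1, 3, 2, 4, 4, -4, -3)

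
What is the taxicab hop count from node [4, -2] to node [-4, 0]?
10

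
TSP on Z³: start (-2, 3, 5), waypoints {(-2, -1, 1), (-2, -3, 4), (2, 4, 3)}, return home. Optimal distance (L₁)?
30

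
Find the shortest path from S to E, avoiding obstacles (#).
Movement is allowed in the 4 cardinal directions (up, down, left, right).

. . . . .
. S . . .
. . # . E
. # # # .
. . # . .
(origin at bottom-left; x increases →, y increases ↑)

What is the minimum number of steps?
4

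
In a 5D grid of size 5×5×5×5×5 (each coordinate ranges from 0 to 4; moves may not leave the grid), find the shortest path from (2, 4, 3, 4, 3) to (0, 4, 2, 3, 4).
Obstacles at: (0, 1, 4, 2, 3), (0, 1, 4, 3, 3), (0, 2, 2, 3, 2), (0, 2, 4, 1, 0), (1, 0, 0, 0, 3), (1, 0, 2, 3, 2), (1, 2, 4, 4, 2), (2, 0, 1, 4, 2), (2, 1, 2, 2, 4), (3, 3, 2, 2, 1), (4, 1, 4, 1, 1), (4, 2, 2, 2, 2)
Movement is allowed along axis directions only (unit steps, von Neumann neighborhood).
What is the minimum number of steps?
5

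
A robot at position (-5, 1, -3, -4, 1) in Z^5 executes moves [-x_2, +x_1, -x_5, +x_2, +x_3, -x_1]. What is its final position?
(-5, 1, -2, -4, 0)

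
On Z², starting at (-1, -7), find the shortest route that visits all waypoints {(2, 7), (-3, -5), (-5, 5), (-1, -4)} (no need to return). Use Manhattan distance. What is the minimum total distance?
27
(one optimal route: (-1, -7) → (-1, -4) → (-3, -5) → (-5, 5) → (2, 7))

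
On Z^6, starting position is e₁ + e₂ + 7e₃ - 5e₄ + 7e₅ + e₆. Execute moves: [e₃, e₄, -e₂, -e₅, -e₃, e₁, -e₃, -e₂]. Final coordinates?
(2, -1, 6, -4, 6, 1)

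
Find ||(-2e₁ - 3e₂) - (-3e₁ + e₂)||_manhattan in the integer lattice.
5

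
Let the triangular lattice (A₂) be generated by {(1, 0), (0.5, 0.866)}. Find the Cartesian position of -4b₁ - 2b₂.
(-5, -1.732)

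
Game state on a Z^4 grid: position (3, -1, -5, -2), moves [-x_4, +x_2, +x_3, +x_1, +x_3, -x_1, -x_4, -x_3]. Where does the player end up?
(3, 0, -4, -4)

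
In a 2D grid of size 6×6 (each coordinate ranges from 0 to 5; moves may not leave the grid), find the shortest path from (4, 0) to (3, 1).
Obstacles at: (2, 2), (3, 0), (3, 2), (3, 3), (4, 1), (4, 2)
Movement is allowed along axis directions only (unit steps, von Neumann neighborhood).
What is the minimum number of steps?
14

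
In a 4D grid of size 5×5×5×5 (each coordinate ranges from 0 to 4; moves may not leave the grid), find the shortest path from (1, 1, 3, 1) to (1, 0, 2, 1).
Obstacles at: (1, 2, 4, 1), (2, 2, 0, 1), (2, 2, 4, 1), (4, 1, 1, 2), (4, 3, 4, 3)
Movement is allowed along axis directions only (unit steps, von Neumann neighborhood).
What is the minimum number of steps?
2
(one shortest path: (1, 1, 3, 1) → (1, 0, 3, 1) → (1, 0, 2, 1))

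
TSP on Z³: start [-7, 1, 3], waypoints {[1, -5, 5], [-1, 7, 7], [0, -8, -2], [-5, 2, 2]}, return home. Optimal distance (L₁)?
66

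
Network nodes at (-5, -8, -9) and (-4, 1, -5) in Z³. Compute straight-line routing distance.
9.89949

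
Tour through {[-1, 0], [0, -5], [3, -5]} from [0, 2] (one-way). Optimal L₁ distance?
12
(one optimal route: (0, 2) → (-1, 0) → (0, -5) → (3, -5))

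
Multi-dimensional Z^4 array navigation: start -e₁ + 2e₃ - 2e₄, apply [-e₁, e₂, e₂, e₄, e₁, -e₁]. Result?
(-2, 2, 2, -1)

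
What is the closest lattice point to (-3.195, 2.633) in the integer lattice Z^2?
(-3, 3)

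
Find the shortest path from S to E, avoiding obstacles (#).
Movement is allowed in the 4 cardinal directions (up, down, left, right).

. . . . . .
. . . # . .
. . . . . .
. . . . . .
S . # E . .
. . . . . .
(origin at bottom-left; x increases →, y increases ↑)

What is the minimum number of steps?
5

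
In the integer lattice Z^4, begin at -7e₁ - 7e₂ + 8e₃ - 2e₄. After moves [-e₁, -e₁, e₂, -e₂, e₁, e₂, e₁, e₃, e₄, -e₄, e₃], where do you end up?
(-7, -6, 10, -2)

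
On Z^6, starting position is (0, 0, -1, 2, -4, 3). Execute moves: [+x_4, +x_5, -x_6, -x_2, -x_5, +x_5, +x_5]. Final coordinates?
(0, -1, -1, 3, -2, 2)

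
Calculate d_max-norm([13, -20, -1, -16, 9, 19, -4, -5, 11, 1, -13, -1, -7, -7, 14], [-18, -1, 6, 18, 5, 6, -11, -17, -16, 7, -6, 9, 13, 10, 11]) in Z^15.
34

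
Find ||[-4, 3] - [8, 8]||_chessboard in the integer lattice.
12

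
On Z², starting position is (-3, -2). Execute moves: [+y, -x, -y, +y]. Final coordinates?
(-4, -1)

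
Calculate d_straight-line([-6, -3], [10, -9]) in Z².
17.088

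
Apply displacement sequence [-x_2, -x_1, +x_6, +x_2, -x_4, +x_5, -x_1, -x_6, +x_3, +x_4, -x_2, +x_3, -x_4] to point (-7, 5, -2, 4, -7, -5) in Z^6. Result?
(-9, 4, 0, 3, -6, -5)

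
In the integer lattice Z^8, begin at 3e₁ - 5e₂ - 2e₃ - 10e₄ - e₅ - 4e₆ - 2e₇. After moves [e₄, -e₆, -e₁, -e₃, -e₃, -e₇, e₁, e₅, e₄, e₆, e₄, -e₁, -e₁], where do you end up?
(1, -5, -4, -7, 0, -4, -3, 0)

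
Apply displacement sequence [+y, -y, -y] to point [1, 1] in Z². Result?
(1, 0)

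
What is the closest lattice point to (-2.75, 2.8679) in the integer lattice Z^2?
(-3, 3)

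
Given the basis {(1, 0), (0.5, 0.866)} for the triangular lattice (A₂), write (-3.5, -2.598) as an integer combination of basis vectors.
-2b₁ - 3b₂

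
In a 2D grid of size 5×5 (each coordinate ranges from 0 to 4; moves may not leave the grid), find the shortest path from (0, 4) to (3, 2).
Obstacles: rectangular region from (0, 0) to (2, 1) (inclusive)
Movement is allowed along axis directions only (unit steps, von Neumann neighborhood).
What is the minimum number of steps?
5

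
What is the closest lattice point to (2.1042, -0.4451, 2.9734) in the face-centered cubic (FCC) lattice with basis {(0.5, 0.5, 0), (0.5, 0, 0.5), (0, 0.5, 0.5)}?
(2.5, -0.5, 3)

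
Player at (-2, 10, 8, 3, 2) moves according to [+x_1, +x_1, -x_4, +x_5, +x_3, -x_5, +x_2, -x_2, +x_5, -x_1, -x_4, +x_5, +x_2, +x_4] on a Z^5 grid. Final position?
(-1, 11, 9, 2, 4)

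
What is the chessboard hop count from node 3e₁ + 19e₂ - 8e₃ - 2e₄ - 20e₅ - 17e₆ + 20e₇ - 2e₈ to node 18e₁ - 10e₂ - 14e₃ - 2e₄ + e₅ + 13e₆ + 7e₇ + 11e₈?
30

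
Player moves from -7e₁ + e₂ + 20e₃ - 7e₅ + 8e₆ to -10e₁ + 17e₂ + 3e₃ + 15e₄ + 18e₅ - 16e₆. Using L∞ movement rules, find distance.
25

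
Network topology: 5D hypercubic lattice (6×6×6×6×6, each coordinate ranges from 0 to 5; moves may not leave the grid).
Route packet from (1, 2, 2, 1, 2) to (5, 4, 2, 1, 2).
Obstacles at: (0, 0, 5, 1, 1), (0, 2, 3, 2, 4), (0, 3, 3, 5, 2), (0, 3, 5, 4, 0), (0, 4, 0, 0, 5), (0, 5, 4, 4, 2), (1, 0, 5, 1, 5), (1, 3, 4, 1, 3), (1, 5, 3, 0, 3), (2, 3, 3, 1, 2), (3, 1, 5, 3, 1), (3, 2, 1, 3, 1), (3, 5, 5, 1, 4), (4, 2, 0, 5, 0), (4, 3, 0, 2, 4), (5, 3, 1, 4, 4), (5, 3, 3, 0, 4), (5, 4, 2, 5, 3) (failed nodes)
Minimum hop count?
6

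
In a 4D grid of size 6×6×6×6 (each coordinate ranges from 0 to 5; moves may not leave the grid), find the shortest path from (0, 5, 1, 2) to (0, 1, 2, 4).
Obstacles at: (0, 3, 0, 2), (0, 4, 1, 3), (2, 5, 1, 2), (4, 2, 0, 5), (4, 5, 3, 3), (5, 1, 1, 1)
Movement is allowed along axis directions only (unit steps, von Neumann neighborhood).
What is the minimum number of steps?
7
(one shortest path: (0, 5, 1, 2) → (0, 4, 1, 2) → (0, 3, 1, 2) → (0, 2, 1, 2) → (0, 1, 1, 2) → (0, 1, 2, 2) → (0, 1, 2, 3) → (0, 1, 2, 4))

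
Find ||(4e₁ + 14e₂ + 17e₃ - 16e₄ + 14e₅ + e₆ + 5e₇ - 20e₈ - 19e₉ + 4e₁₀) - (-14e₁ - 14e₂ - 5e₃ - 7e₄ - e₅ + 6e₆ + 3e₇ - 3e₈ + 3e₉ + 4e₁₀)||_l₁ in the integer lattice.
138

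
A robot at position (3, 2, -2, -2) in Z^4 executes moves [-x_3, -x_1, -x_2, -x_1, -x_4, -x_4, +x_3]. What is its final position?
(1, 1, -2, -4)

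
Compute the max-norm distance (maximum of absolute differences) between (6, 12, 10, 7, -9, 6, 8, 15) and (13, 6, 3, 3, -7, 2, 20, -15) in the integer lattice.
30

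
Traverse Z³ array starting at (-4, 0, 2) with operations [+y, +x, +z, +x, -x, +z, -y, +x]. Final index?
(-2, 0, 4)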